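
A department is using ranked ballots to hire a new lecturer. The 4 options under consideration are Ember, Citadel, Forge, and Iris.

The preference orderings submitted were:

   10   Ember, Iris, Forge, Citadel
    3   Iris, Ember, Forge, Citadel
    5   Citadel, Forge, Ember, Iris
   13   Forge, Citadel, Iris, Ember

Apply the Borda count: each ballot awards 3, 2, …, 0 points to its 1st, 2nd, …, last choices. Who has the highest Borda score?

Forge

Borda scores:
  Ember: 10·3 + 3·2 + 5·1 + 13·0 = 41
  Citadel: 10·0 + 3·0 + 5·3 + 13·2 = 41
  Forge: 10·1 + 3·1 + 5·2 + 13·3 = 62
  Iris: 10·2 + 3·3 + 5·0 + 13·1 = 42
Forge has the highest total.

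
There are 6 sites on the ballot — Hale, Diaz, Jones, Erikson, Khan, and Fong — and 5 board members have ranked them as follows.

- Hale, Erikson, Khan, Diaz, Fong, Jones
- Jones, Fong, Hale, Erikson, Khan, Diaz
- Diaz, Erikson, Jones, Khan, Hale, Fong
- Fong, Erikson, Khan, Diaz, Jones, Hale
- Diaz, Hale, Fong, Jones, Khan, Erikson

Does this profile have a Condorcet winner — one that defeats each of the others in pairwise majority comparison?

Head-to-head results (5 voters total):
Hale vs Diaz: Diaz wins 3–2.
Hale vs Jones: Jones wins 3–2.
Hale vs Erikson: Hale wins 3–2.
Hale vs Khan: Hale wins 3–2.
Hale vs Fong: Hale wins 3–2.
Diaz vs Jones: Diaz wins 4–1.
Diaz vs Erikson: Erikson wins 3–2.
Diaz vs Khan: Khan wins 3–2.
Diaz vs Fong: Diaz wins 3–2.
Jones vs Erikson: Erikson wins 3–2.
Jones vs Khan: Jones wins 3–2.
Jones vs Fong: Fong wins 3–2.
Erikson vs Khan: Erikson wins 4–1.
Erikson vs Fong: Fong wins 3–2.
Khan vs Fong: Fong wins 3–2.
No candidate beats all others: Hale beats Erikson beats Diaz beats Hale, a majority cycle.

No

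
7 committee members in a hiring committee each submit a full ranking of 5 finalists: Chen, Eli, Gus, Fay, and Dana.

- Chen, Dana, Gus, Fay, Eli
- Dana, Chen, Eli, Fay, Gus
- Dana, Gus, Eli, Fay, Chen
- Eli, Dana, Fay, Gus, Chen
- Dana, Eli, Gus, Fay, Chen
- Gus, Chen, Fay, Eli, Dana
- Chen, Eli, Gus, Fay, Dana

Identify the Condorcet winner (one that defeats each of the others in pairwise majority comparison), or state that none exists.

Dana

Head-to-head results (7 voters total):
Chen vs Eli: Chen wins 4–3.
Chen vs Gus: Gus wins 4–3.
Chen vs Fay: Chen wins 4–3.
Chen vs Dana: Dana wins 4–3.
Eli vs Gus: Eli wins 4–3.
Eli vs Fay: Eli wins 5–2.
Eli vs Dana: Dana wins 4–3.
Gus vs Fay: Gus wins 5–2.
Gus vs Dana: Dana wins 5–2.
Fay vs Dana: Dana wins 5–2.
Dana beats each rival — Chen (4–3), Eli (4–3), Gus (5–2), Fay (5–2) — so Dana is the Condorcet winner.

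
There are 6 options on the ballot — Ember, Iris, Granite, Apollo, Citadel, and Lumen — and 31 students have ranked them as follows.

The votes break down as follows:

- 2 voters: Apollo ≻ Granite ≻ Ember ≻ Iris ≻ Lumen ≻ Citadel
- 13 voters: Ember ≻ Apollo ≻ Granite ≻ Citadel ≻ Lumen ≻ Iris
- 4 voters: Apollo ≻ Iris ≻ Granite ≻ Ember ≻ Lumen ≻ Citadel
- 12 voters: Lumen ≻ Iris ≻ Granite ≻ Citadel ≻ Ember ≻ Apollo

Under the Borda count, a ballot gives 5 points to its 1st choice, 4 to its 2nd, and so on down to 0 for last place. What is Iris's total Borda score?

Borda scores:
  Ember: 2·3 + 13·5 + 4·2 + 12·1 = 91
  Iris: 2·2 + 13·0 + 4·4 + 12·4 = 68
  Granite: 2·4 + 13·3 + 4·3 + 12·3 = 95
  Apollo: 2·5 + 13·4 + 4·5 + 12·0 = 82
  Citadel: 2·0 + 13·2 + 4·0 + 12·2 = 50
  Lumen: 2·1 + 13·1 + 4·1 + 12·5 = 79

68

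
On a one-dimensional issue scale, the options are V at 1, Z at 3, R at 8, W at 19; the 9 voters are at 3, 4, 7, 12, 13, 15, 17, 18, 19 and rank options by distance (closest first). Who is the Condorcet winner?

R

With single-peaked preferences on a line, the Condorcet winner is the candidate closest to the median voter.
The median voter (position 13) is closest to R at 8.
Check: R vs V — voters closer to R: 7 of 9.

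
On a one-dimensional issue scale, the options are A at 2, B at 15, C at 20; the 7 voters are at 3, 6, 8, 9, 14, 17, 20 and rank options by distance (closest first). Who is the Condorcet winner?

With single-peaked preferences on a line, the Condorcet winner is the candidate closest to the median voter.
The median voter (position 9) is closest to B at 15.
Check: B vs C — voters closer to B: 6 of 7.

B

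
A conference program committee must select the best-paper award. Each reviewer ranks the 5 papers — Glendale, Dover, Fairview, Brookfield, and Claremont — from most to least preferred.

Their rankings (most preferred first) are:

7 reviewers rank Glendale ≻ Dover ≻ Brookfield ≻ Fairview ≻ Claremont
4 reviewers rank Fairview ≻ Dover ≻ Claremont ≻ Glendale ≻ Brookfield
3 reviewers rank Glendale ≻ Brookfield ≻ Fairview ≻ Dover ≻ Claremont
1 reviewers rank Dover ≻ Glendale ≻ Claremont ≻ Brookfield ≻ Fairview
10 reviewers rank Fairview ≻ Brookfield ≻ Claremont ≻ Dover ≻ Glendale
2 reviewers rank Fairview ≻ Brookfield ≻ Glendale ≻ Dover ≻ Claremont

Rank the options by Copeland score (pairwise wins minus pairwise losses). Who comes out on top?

Fairview

Pairwise results:
  Glendale vs Dover: Dover wins 15–12.
  Glendale vs Fairview: Fairview wins 16–11.
  Glendale vs Brookfield: Glendale wins 15–12.
  Glendale vs Claremont: Claremont wins 14–13.
  Dover vs Fairview: Fairview wins 19–8.
  Dover vs Brookfield: Brookfield wins 15–12.
  Dover vs Claremont: Dover wins 17–10.
  Fairview vs Brookfield: Fairview wins 16–11.
  Fairview vs Claremont: Fairview wins 26–1.
  Brookfield vs Claremont: Brookfield wins 22–5.
Copeland scores (wins − losses):
  Glendale: 1 − 3 = -2
  Dover: 2 − 2 = 0
  Fairview: 4 − 0 = 4
  Brookfield: 2 − 2 = 0
  Claremont: 1 − 3 = -2
Fairview has the best Copeland score.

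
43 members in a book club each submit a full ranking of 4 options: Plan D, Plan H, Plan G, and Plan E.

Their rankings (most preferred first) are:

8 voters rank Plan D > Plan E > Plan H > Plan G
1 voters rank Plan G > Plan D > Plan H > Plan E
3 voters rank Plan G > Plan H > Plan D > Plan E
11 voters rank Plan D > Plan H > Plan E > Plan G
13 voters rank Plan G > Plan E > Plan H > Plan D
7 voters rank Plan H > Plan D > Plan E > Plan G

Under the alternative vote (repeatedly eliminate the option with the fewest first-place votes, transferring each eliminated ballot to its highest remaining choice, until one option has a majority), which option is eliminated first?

Plan E

Round 1: Plan D 19, Plan G 17, Plan H 7, Plan E 0. Plan E has the fewest and is eliminated.
Round 2: Plan D 19, Plan G 17, Plan H 7. Plan H has the fewest and is eliminated.
Round 3: Plan D 26, Plan G 17. Plan D has a majority.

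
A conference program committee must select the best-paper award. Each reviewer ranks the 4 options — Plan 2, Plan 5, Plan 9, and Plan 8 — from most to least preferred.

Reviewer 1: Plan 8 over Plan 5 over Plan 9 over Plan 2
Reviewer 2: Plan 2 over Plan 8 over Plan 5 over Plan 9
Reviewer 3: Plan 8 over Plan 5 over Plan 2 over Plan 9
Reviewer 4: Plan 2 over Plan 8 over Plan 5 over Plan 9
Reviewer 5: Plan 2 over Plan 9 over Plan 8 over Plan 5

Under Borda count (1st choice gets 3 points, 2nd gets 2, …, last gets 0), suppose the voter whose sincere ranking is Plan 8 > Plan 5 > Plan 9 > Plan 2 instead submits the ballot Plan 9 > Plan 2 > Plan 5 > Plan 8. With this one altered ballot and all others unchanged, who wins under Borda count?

Plan 2

Borda totals with the altered ballot: Plan 2 12, Plan 5 5, Plan 9 5, Plan 8 8.
The switch changes the winner from Plan 8 to Plan 2.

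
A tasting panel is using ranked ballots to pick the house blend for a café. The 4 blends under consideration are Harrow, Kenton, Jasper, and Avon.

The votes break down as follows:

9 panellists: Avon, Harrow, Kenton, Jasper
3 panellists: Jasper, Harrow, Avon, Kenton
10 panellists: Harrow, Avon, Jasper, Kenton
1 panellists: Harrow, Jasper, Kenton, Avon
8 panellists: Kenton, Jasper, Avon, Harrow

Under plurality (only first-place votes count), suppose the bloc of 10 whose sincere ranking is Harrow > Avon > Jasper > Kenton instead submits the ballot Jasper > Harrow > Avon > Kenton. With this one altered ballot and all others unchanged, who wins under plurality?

First-place totals with the altered ballot: Harrow 1, Kenton 8, Jasper 13, Avon 9.
The switch changes the winner from Harrow to Jasper.

Jasper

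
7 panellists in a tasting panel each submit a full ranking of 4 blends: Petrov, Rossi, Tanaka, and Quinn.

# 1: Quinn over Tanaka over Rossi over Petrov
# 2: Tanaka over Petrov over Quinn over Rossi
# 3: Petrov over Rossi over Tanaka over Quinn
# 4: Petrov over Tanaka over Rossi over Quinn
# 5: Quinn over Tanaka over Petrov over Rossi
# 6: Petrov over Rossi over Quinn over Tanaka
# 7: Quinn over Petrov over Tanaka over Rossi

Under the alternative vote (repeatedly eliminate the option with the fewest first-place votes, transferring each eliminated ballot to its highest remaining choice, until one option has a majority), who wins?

Round 1: Petrov 3, Quinn 3, Tanaka 1, Rossi 0. Rossi has the fewest and is eliminated.
Round 2: Petrov 3, Quinn 3, Tanaka 1. Tanaka has the fewest and is eliminated.
Round 3: Petrov 4, Quinn 3. Petrov has a majority.

Petrov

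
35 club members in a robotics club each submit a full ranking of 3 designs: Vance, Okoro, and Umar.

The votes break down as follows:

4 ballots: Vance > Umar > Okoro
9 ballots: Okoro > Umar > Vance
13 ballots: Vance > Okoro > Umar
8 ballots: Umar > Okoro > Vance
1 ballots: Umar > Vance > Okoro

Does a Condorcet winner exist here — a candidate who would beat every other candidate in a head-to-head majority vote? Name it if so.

None — there is no Condorcet winner

Head-to-head results (35 voters total):
Vance vs Okoro: Vance wins 18–17.
Vance vs Umar: Umar wins 18–17.
Okoro vs Umar: Okoro wins 22–13.
No candidate beats all others: Vance beats Okoro beats Umar beats Vance, a majority cycle.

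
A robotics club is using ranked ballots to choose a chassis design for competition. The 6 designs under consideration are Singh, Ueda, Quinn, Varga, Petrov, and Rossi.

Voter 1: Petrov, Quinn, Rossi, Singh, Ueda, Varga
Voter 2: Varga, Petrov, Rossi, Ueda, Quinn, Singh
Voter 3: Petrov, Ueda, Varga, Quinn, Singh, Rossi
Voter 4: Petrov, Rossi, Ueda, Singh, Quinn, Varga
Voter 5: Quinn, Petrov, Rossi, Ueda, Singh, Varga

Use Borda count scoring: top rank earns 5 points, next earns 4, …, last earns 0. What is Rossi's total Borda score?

13

Borda scores:
  Singh: 2 + 0 + 1 + 2 + 1 = 6
  Ueda: 1 + 2 + 4 + 3 + 2 = 12
  Quinn: 4 + 1 + 2 + 1 + 5 = 13
  Varga: 0 + 5 + 3 + 0 + 0 = 8
  Petrov: 5 + 4 + 5 + 5 + 4 = 23
  Rossi: 3 + 3 + 0 + 4 + 3 = 13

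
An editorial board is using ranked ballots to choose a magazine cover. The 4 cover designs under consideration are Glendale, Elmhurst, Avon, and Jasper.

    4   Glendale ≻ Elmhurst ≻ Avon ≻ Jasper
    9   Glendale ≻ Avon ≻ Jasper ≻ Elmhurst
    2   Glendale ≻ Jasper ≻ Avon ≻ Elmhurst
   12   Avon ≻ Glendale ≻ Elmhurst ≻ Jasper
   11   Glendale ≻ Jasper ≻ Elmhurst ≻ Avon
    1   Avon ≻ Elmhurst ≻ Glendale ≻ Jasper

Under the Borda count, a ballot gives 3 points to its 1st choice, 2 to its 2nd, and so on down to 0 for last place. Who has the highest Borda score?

Glendale

Borda scores:
  Glendale: 4·3 + 9·3 + 2·3 + 12·2 + 11·3 + 1 = 103
  Elmhurst: 4·2 + 9·0 + 2·0 + 12·1 + 11·1 + 2 = 33
  Avon: 4·1 + 9·2 + 2·1 + 12·3 + 11·0 + 3 = 63
  Jasper: 4·0 + 9·1 + 2·2 + 12·0 + 11·2 + 0 = 35
Glendale has the highest total.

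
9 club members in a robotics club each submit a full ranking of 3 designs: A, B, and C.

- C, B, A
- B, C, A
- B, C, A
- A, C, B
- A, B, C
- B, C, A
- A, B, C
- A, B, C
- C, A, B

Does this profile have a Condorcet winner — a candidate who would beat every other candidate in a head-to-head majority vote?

No

Head-to-head results (9 voters total):
A vs B: A wins 5–4.
A vs C: C wins 5–4.
B vs C: B wins 6–3.
No candidate beats all others: A beats B beats C beats A, a majority cycle.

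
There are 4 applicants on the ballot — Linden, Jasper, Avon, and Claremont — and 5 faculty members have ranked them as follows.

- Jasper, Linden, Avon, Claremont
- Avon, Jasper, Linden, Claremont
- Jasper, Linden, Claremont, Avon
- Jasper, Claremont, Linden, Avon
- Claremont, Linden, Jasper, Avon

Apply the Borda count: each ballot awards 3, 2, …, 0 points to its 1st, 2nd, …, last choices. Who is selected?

Jasper

Borda scores:
  Linden: 2 + 1 + 2 + 1 + 2 = 8
  Jasper: 3 + 2 + 3 + 3 + 1 = 12
  Avon: 1 + 3 + 0 + 0 + 0 = 4
  Claremont: 0 + 0 + 1 + 2 + 3 = 6
Jasper has the highest total.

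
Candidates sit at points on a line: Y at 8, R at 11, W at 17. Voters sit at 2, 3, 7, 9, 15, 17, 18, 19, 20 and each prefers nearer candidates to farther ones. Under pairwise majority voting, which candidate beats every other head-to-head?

With single-peaked preferences on a line, the Condorcet winner is the candidate closest to the median voter.
The median voter (position 15) is closest to W at 17.
Check: W vs Y — voters closer to W: 5 of 9.

W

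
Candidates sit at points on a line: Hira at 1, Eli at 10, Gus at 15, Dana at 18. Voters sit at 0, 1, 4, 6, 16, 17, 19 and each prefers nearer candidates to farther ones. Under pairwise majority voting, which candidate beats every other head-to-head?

With single-peaked preferences on a line, the Condorcet winner is the candidate closest to the median voter.
The median voter (position 6) is closest to Eli at 10.
Check: Eli vs Dana — voters closer to Eli: 4 of 7.

Eli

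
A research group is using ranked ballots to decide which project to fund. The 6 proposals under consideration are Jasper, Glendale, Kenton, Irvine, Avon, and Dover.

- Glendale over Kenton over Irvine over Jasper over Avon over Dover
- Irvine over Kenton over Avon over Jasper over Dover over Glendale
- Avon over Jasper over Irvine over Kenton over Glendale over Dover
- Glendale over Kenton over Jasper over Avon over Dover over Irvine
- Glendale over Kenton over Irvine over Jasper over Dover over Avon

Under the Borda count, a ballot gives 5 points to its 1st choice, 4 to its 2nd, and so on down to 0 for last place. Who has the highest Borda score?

Kenton

Borda scores:
  Jasper: 2 + 2 + 4 + 3 + 2 = 13
  Glendale: 5 + 0 + 1 + 5 + 5 = 16
  Kenton: 4 + 4 + 2 + 4 + 4 = 18
  Irvine: 3 + 5 + 3 + 0 + 3 = 14
  Avon: 1 + 3 + 5 + 2 + 0 = 11
  Dover: 0 + 1 + 0 + 1 + 1 = 3
Kenton has the highest total.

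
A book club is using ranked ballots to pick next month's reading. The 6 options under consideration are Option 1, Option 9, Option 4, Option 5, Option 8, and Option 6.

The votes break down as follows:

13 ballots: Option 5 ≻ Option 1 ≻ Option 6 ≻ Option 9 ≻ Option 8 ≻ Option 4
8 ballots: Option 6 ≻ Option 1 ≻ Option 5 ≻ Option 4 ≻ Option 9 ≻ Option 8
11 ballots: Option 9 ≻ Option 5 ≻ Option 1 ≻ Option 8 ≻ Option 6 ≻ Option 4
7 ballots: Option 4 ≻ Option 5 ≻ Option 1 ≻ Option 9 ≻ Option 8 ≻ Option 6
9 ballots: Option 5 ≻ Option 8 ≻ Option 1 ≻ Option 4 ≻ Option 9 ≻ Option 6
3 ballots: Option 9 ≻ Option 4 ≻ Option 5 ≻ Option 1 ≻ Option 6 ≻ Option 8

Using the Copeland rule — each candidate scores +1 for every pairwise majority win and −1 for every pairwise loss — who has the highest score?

Option 5

Pairwise results:
  Option 1 vs Option 9: Option 1 wins 37–14.
  Option 1 vs Option 4: Option 1 wins 41–10.
  Option 1 vs Option 5: Option 5 wins 43–8.
  Option 1 vs Option 8: Option 1 wins 42–9.
  Option 1 vs Option 6: Option 1 wins 43–8.
  Option 9 vs Option 4: Option 9 wins 27–24.
  Option 9 vs Option 5: Option 5 wins 37–14.
  Option 9 vs Option 8: Option 9 wins 42–9.
  Option 9 vs Option 6: Option 9 wins 30–21.
  Option 4 vs Option 5: Option 5 wins 41–10.
  Option 4 vs Option 8: Option 8 wins 33–18.
  Option 4 vs Option 6: Option 6 wins 32–19.
  Option 5 vs Option 8: Option 5 wins 51–0.
  Option 5 vs Option 6: Option 5 wins 43–8.
  Option 8 vs Option 6: Option 8 wins 27–24.
Copeland scores (wins − losses):
  Option 1: 4 − 1 = 3
  Option 9: 3 − 2 = 1
  Option 4: 0 − 5 = -5
  Option 5: 5 − 0 = 5
  Option 8: 2 − 3 = -1
  Option 6: 1 − 4 = -3
Option 5 has the best Copeland score.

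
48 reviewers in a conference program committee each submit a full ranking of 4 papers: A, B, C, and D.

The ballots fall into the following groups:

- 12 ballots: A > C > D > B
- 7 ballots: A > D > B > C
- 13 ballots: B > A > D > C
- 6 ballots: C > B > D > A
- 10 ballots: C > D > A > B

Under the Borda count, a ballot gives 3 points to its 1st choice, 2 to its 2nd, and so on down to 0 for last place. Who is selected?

A

Borda scores:
  A: 12·3 + 7·3 + 13·2 + 6·0 + 10·1 = 93
  B: 12·0 + 7·1 + 13·3 + 6·2 + 10·0 = 58
  C: 12·2 + 7·0 + 13·0 + 6·3 + 10·3 = 72
  D: 12·1 + 7·2 + 13·1 + 6·1 + 10·2 = 65
A has the highest total.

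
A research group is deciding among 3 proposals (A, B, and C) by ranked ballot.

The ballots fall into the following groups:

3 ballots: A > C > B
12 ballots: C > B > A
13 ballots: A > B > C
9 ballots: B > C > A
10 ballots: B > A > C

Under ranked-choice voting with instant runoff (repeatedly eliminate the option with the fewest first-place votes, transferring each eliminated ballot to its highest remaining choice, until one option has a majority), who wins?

Round 1: B 19, A 16, C 12. C has the fewest and is eliminated.
Round 2: B 31, A 16. B has a majority.

B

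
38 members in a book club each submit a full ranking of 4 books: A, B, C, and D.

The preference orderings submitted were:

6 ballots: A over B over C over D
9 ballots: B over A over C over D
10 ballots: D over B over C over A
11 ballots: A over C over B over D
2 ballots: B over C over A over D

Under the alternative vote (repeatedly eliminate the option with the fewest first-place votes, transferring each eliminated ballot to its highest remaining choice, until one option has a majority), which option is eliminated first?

Round 1: A 17, B 11, D 10, C 0. C has the fewest and is eliminated.
Round 2: A 17, B 11, D 10. D has the fewest and is eliminated.
Round 3: B 21, A 17. B has a majority.

C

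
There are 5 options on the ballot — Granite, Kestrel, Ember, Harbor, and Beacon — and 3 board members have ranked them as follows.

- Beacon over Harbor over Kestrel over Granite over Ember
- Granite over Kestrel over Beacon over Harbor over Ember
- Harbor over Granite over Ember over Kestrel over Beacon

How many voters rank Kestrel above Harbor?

1

Ballots ranking Kestrel above Harbor: 1.
Ballots ranking Harbor above Kestrel: 2.
So 1 of 3 voters prefer Kestrel to Harbor.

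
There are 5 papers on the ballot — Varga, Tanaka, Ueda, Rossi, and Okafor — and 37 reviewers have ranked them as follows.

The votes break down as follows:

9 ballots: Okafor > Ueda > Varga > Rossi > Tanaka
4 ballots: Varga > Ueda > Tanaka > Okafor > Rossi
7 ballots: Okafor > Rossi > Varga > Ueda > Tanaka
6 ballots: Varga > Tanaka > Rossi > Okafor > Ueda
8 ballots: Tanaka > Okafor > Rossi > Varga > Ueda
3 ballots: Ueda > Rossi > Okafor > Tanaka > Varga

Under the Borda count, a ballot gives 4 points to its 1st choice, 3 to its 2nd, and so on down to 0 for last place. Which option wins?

Borda scores:
  Varga: 9·2 + 4·4 + 7·2 + 6·4 + 8·1 + 3·0 = 80
  Tanaka: 9·0 + 4·2 + 7·0 + 6·3 + 8·4 + 3·1 = 61
  Ueda: 9·3 + 4·3 + 7·1 + 6·0 + 8·0 + 3·4 = 58
  Rossi: 9·1 + 4·0 + 7·3 + 6·2 + 8·2 + 3·3 = 67
  Okafor: 9·4 + 4·1 + 7·4 + 6·1 + 8·3 + 3·2 = 104
Okafor has the highest total.

Okafor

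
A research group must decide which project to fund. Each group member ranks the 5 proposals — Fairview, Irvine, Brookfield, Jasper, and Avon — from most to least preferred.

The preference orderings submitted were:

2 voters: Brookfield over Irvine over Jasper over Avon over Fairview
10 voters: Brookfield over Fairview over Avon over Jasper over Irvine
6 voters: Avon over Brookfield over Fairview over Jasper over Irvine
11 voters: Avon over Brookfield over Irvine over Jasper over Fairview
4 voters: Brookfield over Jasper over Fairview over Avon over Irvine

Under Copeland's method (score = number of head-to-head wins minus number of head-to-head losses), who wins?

Pairwise results:
  Fairview vs Irvine: Fairview wins 20–13.
  Fairview vs Brookfield: Brookfield wins 33–0.
  Fairview vs Jasper: Jasper wins 17–16.
  Fairview vs Avon: Avon wins 19–14.
  Irvine vs Brookfield: Brookfield wins 33–0.
  Irvine vs Jasper: Jasper wins 20–13.
  Irvine vs Avon: Avon wins 31–2.
  Brookfield vs Jasper: Brookfield wins 33–0.
  Brookfield vs Avon: Avon wins 17–16.
  Jasper vs Avon: Avon wins 27–6.
Copeland scores (wins − losses):
  Fairview: 1 − 3 = -2
  Irvine: 0 − 4 = -4
  Brookfield: 3 − 1 = 2
  Jasper: 2 − 2 = 0
  Avon: 4 − 0 = 4
Avon has the best Copeland score.

Avon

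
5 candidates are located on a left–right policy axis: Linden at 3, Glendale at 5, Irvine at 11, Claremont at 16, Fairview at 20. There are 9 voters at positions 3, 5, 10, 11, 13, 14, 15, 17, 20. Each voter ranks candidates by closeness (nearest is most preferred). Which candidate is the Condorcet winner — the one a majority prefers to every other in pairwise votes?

With single-peaked preferences on a line, the Condorcet winner is the candidate closest to the median voter.
The median voter (position 13) is closest to Irvine at 11.
Check: Irvine vs Glendale — voters closer to Irvine: 7 of 9.

Irvine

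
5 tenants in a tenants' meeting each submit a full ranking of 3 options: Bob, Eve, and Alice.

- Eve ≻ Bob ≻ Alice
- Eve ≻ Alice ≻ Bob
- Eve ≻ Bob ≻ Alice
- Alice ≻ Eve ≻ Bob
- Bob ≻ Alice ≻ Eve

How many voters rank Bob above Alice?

3

Ballots ranking Bob above Alice: 3.
Ballots ranking Alice above Bob: 2.
So 3 of 5 voters prefer Bob to Alice.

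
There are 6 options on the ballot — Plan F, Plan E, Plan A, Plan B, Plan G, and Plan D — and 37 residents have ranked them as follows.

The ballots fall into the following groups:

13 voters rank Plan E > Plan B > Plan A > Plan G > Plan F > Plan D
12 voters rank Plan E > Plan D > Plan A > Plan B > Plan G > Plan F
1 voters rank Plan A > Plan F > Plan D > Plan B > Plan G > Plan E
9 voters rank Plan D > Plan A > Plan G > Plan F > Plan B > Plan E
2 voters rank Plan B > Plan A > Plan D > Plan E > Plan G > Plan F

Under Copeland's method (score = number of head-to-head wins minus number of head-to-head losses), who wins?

Pairwise results:
  Plan F vs Plan E: Plan E wins 27–10.
  Plan F vs Plan A: Plan A wins 37–0.
  Plan F vs Plan B: Plan B wins 27–10.
  Plan F vs Plan G: Plan G wins 36–1.
  Plan F vs Plan D: Plan D wins 23–14.
  Plan E vs Plan A: Plan E wins 25–12.
  Plan E vs Plan B: Plan E wins 25–12.
  Plan E vs Plan G: Plan E wins 27–10.
  Plan E vs Plan D: Plan E wins 25–12.
  Plan A vs Plan B: Plan A wins 22–15.
  Plan A vs Plan G: Plan A wins 37–0.
  Plan A vs Plan D: Plan D wins 21–16.
  Plan B vs Plan G: Plan B wins 28–9.
  Plan B vs Plan D: Plan D wins 22–15.
  Plan G vs Plan D: Plan D wins 24–13.
Copeland scores (wins − losses):
  Plan F: 0 − 5 = -5
  Plan E: 5 − 0 = 5
  Plan A: 3 − 2 = 1
  Plan B: 2 − 3 = -1
  Plan G: 1 − 4 = -3
  Plan D: 4 − 1 = 3
Plan E has the best Copeland score.

Plan E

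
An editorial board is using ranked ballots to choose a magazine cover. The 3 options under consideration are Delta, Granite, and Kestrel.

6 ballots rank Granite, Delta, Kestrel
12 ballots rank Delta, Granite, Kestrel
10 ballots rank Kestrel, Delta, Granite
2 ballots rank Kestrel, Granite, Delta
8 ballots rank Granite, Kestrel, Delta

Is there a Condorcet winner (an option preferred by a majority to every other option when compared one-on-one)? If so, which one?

None — there is no Condorcet winner

Head-to-head results (38 voters total):
Delta vs Granite: Delta wins 22–16.
Delta vs Kestrel: Kestrel wins 20–18.
Granite vs Kestrel: Granite wins 26–12.
No candidate beats all others: Delta beats Granite beats Kestrel beats Delta, a majority cycle.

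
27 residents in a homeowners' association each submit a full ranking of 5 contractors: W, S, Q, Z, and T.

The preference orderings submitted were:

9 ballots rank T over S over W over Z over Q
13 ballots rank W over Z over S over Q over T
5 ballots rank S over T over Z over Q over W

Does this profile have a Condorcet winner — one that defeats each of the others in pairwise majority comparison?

Head-to-head results (27 voters total):
W vs S: S wins 14–13.
W vs Q: W wins 22–5.
W vs Z: W wins 22–5.
W vs T: T wins 14–13.
S vs Q: S wins 27–0.
S vs Z: S wins 14–13.
S vs T: S wins 18–9.
Q vs Z: Z wins 27–0.
Q vs T: T wins 14–13.
Z vs T: T wins 14–13.
S beats each rival — W (14–13), Q (27–0), Z (14–13), T (18–9) — so S is the Condorcet winner.

Yes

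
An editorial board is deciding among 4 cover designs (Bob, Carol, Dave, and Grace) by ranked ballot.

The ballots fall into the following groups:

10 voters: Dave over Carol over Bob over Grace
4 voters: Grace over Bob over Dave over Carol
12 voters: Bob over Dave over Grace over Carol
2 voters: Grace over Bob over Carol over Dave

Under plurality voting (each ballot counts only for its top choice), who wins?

Bob

First-place vote totals:
  Bob: 12
  Carol: 0
  Dave: 10
  Grace: 6
Bob has the most first-place votes.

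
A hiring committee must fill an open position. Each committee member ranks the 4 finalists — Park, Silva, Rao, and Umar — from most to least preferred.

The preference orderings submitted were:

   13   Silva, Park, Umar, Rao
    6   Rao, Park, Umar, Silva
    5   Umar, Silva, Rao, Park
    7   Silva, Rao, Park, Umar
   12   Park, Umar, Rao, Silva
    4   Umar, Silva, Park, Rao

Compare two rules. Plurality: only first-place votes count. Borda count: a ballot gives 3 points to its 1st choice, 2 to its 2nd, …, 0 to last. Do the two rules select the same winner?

No

Plurality first-place counts: Park 12, Silva 20, Rao 6, Umar 9 → Silva.
Borda totals: Park 85, Silva 78, Rao 49, Umar 70 → Park.
The two rules disagree: plurality picks Silva, Borda picks Park.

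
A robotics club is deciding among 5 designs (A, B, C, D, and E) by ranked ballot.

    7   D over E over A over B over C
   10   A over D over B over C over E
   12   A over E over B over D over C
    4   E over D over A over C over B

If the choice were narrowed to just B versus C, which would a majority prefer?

B

Ballots ranking B above C: 7+10+12 = 29.
Ballots ranking C above B: 4.
B wins the head-to-head, 29–4.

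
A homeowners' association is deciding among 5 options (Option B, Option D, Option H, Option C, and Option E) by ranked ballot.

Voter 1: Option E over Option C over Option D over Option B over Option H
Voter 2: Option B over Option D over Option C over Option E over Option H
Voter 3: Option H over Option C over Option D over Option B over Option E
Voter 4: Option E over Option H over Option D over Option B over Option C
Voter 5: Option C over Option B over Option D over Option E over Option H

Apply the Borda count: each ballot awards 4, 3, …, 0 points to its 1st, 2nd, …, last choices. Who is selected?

Borda scores:
  Option B: 1 + 4 + 1 + 1 + 3 = 10
  Option D: 2 + 3 + 2 + 2 + 2 = 11
  Option H: 0 + 0 + 4 + 3 + 0 = 7
  Option C: 3 + 2 + 3 + 0 + 4 = 12
  Option E: 4 + 1 + 0 + 4 + 1 = 10
Option C has the highest total.

Option C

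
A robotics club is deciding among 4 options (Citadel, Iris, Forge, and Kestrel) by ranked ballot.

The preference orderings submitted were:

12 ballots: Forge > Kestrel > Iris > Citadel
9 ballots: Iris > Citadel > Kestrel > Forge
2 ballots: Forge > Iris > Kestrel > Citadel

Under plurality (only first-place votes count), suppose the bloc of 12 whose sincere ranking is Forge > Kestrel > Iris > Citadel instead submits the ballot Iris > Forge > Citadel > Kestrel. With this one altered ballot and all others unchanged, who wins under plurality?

Iris

First-place totals with the altered ballot: Citadel 0, Iris 21, Forge 2, Kestrel 0.
The switch changes the winner from Forge to Iris.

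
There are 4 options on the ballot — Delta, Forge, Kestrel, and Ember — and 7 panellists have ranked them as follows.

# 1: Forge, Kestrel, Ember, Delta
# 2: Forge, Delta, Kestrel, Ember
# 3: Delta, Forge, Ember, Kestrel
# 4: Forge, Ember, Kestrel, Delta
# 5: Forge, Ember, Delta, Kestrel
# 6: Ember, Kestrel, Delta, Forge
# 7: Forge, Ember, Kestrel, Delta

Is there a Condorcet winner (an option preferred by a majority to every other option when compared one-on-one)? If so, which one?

Head-to-head results (7 voters total):
Delta vs Forge: Forge wins 5–2.
Delta vs Kestrel: Kestrel wins 4–3.
Delta vs Ember: Ember wins 5–2.
Forge vs Kestrel: Forge wins 6–1.
Forge vs Ember: Forge wins 6–1.
Kestrel vs Ember: Ember wins 5–2.
Forge beats each rival — Delta (5–2), Kestrel (6–1), Ember (6–1) — so Forge is the Condorcet winner.

Forge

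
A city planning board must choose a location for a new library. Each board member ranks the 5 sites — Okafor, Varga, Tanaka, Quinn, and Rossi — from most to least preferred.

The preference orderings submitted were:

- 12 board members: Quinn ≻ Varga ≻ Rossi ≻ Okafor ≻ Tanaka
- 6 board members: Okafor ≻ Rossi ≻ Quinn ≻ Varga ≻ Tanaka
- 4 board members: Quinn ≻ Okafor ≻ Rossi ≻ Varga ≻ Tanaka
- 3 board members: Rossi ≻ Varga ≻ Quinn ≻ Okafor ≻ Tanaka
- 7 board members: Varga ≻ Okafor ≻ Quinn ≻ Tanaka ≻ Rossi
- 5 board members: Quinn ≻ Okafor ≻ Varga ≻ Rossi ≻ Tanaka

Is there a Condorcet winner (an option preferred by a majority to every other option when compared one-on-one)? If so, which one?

Head-to-head results (37 voters total):
Okafor vs Varga: Varga wins 22–15.
Okafor vs Tanaka: Okafor wins 37–0.
Okafor vs Quinn: Quinn wins 24–13.
Okafor vs Rossi: Okafor wins 22–15.
Varga vs Tanaka: Varga wins 37–0.
Varga vs Quinn: Quinn wins 27–10.
Varga vs Rossi: Varga wins 24–13.
Tanaka vs Quinn: Quinn wins 37–0.
Tanaka vs Rossi: Rossi wins 30–7.
Quinn vs Rossi: Quinn wins 28–9.
Quinn beats each rival — Okafor (24–13), Varga (27–10), Tanaka (37–0), Rossi (28–9) — so Quinn is the Condorcet winner.

Quinn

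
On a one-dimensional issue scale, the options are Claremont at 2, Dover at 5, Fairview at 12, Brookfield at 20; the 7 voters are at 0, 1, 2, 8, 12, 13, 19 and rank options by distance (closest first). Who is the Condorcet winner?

Dover

With single-peaked preferences on a line, the Condorcet winner is the candidate closest to the median voter.
The median voter (position 8) is closest to Dover at 5.
Check: Dover vs Claremont — voters closer to Dover: 4 of 7.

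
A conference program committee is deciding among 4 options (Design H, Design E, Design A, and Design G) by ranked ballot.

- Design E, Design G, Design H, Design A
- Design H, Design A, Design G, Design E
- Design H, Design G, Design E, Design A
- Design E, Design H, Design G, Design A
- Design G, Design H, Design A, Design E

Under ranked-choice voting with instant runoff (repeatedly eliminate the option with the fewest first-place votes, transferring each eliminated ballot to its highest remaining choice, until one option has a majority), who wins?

Round 1: Design H 2, Design E 2, Design G 1, Design A 0. Design A has the fewest and is eliminated.
Round 2: Design H 2, Design E 2, Design G 1. Design G has the fewest and is eliminated.
Round 3: Design H 3, Design E 2. Design H has a majority.

Design H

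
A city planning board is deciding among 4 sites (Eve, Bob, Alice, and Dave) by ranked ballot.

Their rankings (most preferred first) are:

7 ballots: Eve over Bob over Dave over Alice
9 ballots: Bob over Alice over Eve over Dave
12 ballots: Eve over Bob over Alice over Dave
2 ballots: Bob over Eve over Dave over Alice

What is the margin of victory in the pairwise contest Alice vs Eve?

Ballots ranking Alice above Eve: 9.
Ballots ranking Eve above Alice: 7+12+2 = 21.
Eve wins 21–9, a margin of 12.

12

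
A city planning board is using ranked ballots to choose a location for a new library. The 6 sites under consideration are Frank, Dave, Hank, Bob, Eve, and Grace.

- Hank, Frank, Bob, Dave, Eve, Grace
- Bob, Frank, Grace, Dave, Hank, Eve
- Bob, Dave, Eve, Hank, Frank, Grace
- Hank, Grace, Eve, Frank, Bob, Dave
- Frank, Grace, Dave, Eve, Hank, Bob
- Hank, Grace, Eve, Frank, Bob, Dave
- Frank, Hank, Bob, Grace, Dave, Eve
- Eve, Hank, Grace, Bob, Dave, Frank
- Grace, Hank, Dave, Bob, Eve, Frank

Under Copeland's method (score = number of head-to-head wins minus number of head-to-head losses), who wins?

Hank

Pairwise results:
  Frank vs Dave: Frank wins 6–3.
  Frank vs Hank: Hank wins 6–3.
  Frank vs Bob: Frank wins 5–4.
  Frank vs Eve: Eve wins 5–4.
  Frank vs Grace: Frank wins 5–4.
  Dave vs Hank: Hank wins 6–3.
  Dave vs Bob: Bob wins 7–2.
  Dave vs Eve: Dave wins 6–3.
  Dave vs Grace: Grace wins 7–2.
  Hank vs Bob: Hank wins 7–2.
  Hank vs Eve: Hank wins 6–3.
  Hank vs Grace: Hank wins 6–3.
  Bob vs Eve: Bob wins 5–4.
  Bob vs Grace: Grace wins 5–4.
  Eve vs Grace: Grace wins 6–3.
Copeland scores (wins − losses):
  Frank: 3 − 2 = 1
  Dave: 1 − 4 = -3
  Hank: 5 − 0 = 5
  Bob: 2 − 3 = -1
  Eve: 1 − 4 = -3
  Grace: 3 − 2 = 1
Hank has the best Copeland score.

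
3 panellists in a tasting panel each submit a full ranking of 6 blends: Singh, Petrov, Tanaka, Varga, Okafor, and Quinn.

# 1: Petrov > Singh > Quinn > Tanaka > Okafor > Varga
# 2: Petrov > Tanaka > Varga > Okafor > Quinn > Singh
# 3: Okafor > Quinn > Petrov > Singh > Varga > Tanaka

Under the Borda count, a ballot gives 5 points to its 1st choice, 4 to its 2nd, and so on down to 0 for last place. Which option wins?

Petrov

Borda scores:
  Singh: 4 + 0 + 2 = 6
  Petrov: 5 + 5 + 3 = 13
  Tanaka: 2 + 4 + 0 = 6
  Varga: 0 + 3 + 1 = 4
  Okafor: 1 + 2 + 5 = 8
  Quinn: 3 + 1 + 4 = 8
Petrov has the highest total.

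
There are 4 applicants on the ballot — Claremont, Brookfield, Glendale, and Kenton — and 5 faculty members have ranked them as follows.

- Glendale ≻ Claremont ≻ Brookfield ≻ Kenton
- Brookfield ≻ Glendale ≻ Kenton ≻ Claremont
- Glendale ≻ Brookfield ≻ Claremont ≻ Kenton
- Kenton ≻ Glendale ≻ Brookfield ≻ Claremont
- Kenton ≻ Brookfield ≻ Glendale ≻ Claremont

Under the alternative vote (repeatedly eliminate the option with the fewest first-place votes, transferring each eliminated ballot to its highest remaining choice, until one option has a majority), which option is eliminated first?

Claremont

Round 1: Glendale 2, Kenton 2, Brookfield 1, Claremont 0. Claremont has the fewest and is eliminated.
Round 2: Glendale 2, Kenton 2, Brookfield 1. Brookfield has the fewest and is eliminated.
Round 3: Glendale 3, Kenton 2. Glendale has a majority.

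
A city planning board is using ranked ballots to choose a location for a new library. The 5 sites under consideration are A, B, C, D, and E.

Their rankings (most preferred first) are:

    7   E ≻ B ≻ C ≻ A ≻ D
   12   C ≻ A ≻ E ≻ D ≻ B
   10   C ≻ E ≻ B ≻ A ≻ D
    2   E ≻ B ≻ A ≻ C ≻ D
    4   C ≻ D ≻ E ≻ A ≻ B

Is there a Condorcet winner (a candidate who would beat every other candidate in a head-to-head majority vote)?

Head-to-head results (35 voters total):
A vs B: B wins 19–16.
A vs C: C wins 33–2.
A vs D: A wins 31–4.
A vs E: E wins 23–12.
B vs C: C wins 26–9.
B vs D: B wins 19–16.
B vs E: E wins 35–0.
C vs D: C wins 35–0.
C vs E: C wins 26–9.
D vs E: E wins 31–4.
C beats each rival — A (33–2), B (26–9), D (35–0), E (26–9) — so C is the Condorcet winner.

Yes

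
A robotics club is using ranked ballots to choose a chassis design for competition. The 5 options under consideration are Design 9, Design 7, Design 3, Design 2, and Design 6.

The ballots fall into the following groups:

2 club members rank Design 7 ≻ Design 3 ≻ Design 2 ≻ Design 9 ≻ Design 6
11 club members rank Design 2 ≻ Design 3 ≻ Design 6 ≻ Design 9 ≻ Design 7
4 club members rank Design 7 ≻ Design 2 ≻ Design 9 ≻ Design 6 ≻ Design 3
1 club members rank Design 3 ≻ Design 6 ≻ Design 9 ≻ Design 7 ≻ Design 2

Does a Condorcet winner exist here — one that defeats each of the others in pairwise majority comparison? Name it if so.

Design 2

Head-to-head results (18 voters total):
Design 9 vs Design 7: Design 9 wins 12–6.
Design 9 vs Design 3: Design 3 wins 14–4.
Design 9 vs Design 2: Design 2 wins 17–1.
Design 9 vs Design 6: Design 6 wins 12–6.
Design 7 vs Design 3: Design 3 wins 12–6.
Design 7 vs Design 2: Design 2 wins 11–7.
Design 7 vs Design 6: Design 6 wins 12–6.
Design 3 vs Design 2: Design 2 wins 15–3.
Design 3 vs Design 6: Design 3 wins 14–4.
Design 2 vs Design 6: Design 2 wins 17–1.
Design 2 beats each rival — Design 9 (17–1), Design 7 (11–7), Design 3 (15–3), Design 6 (17–1) — so Design 2 is the Condorcet winner.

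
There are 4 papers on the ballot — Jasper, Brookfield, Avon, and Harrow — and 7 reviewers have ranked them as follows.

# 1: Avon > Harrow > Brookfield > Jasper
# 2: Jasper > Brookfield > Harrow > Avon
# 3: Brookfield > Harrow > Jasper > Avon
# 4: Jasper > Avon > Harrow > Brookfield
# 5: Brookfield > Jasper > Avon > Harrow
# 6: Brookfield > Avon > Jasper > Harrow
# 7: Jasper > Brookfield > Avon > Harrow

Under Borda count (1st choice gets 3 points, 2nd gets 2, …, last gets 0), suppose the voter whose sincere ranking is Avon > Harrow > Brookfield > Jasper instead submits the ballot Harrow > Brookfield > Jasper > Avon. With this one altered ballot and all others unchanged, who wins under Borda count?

Borda totals with the altered ballot: Jasper 14, Brookfield 15, Avon 6, Harrow 7.
The winner is unchanged: still Brookfield.

Brookfield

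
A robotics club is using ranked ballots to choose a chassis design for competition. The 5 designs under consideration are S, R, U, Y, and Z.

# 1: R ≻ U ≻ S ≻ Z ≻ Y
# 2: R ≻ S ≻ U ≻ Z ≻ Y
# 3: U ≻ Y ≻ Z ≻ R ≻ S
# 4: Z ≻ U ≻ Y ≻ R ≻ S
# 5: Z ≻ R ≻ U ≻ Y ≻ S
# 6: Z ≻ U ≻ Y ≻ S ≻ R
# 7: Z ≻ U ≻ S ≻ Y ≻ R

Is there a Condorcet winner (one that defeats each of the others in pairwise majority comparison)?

Yes

Head-to-head results (7 voters total):
S vs R: R wins 5–2.
S vs U: U wins 6–1.
S vs Y: Y wins 4–3.
S vs Z: Z wins 5–2.
R vs U: U wins 4–3.
R vs Y: Y wins 4–3.
R vs Z: Z wins 5–2.
U vs Y: U wins 7–0.
U vs Z: Z wins 4–3.
Y vs Z: Z wins 6–1.
Z beats each rival — S (5–2), R (5–2), U (4–3), Y (6–1) — so Z is the Condorcet winner.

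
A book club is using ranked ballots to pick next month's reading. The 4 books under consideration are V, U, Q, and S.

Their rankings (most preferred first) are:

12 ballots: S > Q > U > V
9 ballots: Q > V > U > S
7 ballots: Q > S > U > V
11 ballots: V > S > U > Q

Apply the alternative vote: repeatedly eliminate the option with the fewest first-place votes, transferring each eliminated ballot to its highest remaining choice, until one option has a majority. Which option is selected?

Round 1: Q 16, S 12, V 11, U 0. U has the fewest and is eliminated.
Round 2: Q 16, S 12, V 11. V has the fewest and is eliminated.
Round 3: S 23, Q 16. S has a majority.

S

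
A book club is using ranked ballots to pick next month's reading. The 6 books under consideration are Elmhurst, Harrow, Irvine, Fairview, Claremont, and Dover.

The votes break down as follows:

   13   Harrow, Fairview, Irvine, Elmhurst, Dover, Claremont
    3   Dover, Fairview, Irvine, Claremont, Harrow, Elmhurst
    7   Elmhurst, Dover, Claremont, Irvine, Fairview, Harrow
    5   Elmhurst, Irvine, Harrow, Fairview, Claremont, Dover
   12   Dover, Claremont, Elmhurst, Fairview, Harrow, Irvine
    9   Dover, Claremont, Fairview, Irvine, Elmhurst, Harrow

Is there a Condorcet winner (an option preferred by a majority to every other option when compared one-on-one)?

No

Head-to-head results (49 voters total):
Elmhurst vs Harrow: Elmhurst wins 33–16.
Elmhurst vs Irvine: Irvine wins 25–24.
Elmhurst vs Fairview: Fairview wins 25–24.
Elmhurst vs Claremont: Elmhurst wins 25–24.
Elmhurst vs Dover: Elmhurst wins 25–24.
Harrow vs Irvine: Harrow wins 25–24.
Harrow vs Fairview: Fairview wins 31–18.
Harrow vs Claremont: Claremont wins 31–18.
Harrow vs Dover: Dover wins 31–18.
Irvine vs Fairview: Fairview wins 37–12.
Irvine vs Claremont: Claremont wins 28–21.
Irvine vs Dover: Dover wins 31–18.
Fairview vs Claremont: Claremont wins 28–21.
Fairview vs Dover: Dover wins 31–18.
Claremont vs Dover: Dover wins 44–5.
No candidate beats all others: Elmhurst beats Harrow beats Irvine beats Elmhurst, a majority cycle.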